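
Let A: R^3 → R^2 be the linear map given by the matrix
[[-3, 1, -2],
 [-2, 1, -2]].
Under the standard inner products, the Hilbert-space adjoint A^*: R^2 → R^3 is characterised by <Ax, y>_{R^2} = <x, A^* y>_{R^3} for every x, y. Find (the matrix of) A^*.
A^* = A^T =
[[-3, -2],
 [1, 1],
 [-2, -2]]

For real matrices with standard dot products, the defining identity <Ax, y> = <x, A^* y> gives (Ax)^T y = x^T (A^*) y, i.e. x^T A^T y = x^T (A^*) y. Since this holds for all x, y, we must have A^* = A^T. Therefore
A^* =
[[-3, -2],
 [1, 1],
 [-2, -2]].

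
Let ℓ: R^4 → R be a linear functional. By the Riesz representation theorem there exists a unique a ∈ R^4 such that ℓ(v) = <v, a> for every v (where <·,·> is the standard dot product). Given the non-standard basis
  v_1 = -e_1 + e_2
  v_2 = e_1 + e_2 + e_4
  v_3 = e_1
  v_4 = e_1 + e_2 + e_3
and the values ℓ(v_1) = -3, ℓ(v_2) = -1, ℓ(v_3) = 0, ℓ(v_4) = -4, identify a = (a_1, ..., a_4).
a = (0, -3, -1, 2)

Write a = (a_1, ..., a_4) in the standard basis. For each basis vector v_i, ℓ(v_i) = <v_i, a> is a linear equation in the a_j's. Collect the n equations into a matrix system V a = ℓ, where row i of V is v_i (expressed in the standard basis). Since V is invertible (lower-triangular with 1s on the diagonal, up to permutation), solve by back-substitution:
  V =
[[-1, 1, 0, 0],
 [1, 1, 0, 1],
 [1, 0, 0, 0],
 [1, 1, 1, 0]]
  V a = (-3, -1, 0, -4)
Solving gives a = (0, -3, -1, 2).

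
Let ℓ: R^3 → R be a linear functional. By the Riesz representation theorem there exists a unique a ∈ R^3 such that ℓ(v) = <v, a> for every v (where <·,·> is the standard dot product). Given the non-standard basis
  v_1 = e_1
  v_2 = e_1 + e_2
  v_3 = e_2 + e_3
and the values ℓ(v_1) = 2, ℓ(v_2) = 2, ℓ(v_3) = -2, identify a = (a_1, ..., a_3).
a = (2, 0, -2)

Write a = (a_1, ..., a_3) in the standard basis. For each basis vector v_i, ℓ(v_i) = <v_i, a> is a linear equation in the a_j's. Collect the n equations into a matrix system V a = ℓ, where row i of V is v_i (expressed in the standard basis). Since V is invertible (lower-triangular with 1s on the diagonal, up to permutation), solve by back-substitution:
  V =
[[1, 0, 0],
 [1, 1, 0],
 [0, 1, 1]]
  V a = (2, 2, -2)
Solving gives a = (2, 0, -2).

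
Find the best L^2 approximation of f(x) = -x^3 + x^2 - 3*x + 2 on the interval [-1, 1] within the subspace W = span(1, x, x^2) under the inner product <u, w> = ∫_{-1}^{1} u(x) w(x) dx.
g(x) = x^2 - 18*x/5 + 2

The best approximation g ∈ W is the orthogonal projection of f onto W. Writing g = a_0 + a_1 x + a_2 x^2, the coefficients solve the normal equations G · a = b where
  G_{ij} = <φ_i, φ_j> and b_i = <f, φ_i>, with φ_0 = 1, φ_1 = x, φ_2 = x^2.
G =
  [2, 0, 2/3]
  [0, 2/3, 0]
  [2/3, 0, 2/5],
b = (14/3, -12/5, 26/15).
Solving gives a_0 = 2, a_1 = -18/5, a_2 = 1, so
  g(x) = x^2 - 18*x/5 + 2.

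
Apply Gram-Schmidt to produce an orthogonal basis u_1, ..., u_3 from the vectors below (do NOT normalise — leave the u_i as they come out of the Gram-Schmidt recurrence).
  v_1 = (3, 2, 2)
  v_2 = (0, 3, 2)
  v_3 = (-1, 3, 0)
Orthogonal basis:
  u_1 = (3, 2, 2)
  u_2 = (-30/17, 31/17, 14/17)
  u_3 = (32/121, 96/121, -144/121)

Apply the Gram-Schmidt recurrence
  u_1 = v_1
  u_i = v_i − Σ_{j<i} ((v_i · u_j) / (u_j · u_j)) · u_j.

Step by step this gives:
  u_1 = (3, 2, 2)
  u_2 = (-30/17, 31/17, 14/17)
  u_3 = (32/121, 96/121, -144/121)

Orthogonality check:
  u_2 · u_1 = 0 (should be 0)
  u_3 · u_1 = 0 (should be 0)
  u_3 · u_2 = 0 (should be 0)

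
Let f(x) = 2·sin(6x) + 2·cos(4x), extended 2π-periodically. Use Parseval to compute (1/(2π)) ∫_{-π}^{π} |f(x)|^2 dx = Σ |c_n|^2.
Σ |c_n|^2 = 4

Expand |f|^2 and use orthogonality of {sin(nx), cos(mx)} on [-π, π]:
  ∫_{-π}^{π} sin(nx)^2 dx = π, ∫ cos(mx)^2 dx = π, and cross terms integrate to 0.
So ∫_{-π}^{π} f(x)^2 dx = 2^2 · π + 2^2 · π = (4 + 4)π.
Divide by 2π: (4 + 4)/2 = 4.
By Parseval, this equals Σ |c_n|^2.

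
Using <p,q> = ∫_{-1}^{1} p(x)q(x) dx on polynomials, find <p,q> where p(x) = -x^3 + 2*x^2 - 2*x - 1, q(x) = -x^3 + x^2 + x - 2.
<p,q> = 86/105

Expand the product: p(x)·q(x) = x^6 - 3*x^5 + 3*x^4 + 3*x^3 - 7*x^2 + 3*x + 2.
∫_{-1}^{1} of each monomial x^k gives [2/(k+1) if k even, 0 if k odd]. Integrating term-by-term (or equivalently evaluating the antiderivative F(x) = x^7/7 - x^6/2 + 3*x^5/5 + 3*x^4/4 - 7*x^3/3 + 3*x^2/2 + 2*x at the endpoints):
  F(1) − F(−1) = 907/420 − (563/420) = 86/105.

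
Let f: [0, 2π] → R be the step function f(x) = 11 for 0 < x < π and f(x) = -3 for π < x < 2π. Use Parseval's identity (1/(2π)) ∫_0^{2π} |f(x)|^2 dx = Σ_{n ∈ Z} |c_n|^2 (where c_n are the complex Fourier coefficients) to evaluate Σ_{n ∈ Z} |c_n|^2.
Σ |c_n|^2 = 65

Parseval equates the L^2 energy of f (normalised by 1/(2π)) with the ℓ^2 sum of its Fourier coefficients: (1/(2π)) ∫_0^{2π} |f|^2 = Σ |c_n|^2.
Compute the left side: (1/(2π)) [∫_0^π 11^2 dx + ∫_π^{2π} (-3)^2 dx] = (1/(2π)) · (121π + 9π) = (121 + 9)/2 = 65.
So Σ_{n ∈ Z} |c_n|^2 = 65.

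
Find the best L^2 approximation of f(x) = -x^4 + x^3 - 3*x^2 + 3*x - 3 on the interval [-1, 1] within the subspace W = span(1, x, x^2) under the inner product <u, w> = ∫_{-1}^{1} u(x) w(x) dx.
g(x) = -27*x^2/7 + 18*x/5 - 102/35

The best approximation g ∈ W is the orthogonal projection of f onto W. Writing g = a_0 + a_1 x + a_2 x^2, the coefficients solve the normal equations G · a = b where
  G_{ij} = <φ_i, φ_j> and b_i = <f, φ_i>, with φ_0 = 1, φ_1 = x, φ_2 = x^2.
G =
  [2, 0, 2/3]
  [0, 2/3, 0]
  [2/3, 0, 2/5],
b = (-42/5, 12/5, -122/35).
Solving gives a_0 = -102/35, a_1 = 18/5, a_2 = -27/7, so
  g(x) = -27*x^2/7 + 18*x/5 - 102/35.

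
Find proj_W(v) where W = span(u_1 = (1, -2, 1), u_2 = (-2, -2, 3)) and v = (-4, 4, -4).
proj_W(v) = (-228/77, 408/77, -188/77)

Set up U = [u_1 | ... | u_2] ∈ R^(3×2). The projector onto W = col(U) is P = U (U^T U)^(-1) U^T.
Compute U^T U =
  [6, 5]
  [5, 17],
and U^T v = (-16, -12).
Solve U^T U · c = U^T v for the coefficients: c = (-212/77, 8/77). The projection is proj_W(v) = U c.
Check: (v - proj_W(v)) · u_1 = 0  (should be 0).
Check: (v - proj_W(v)) · u_2 = 0  (should be 0).
Result: proj_W(v) = (-228/77, 408/77, -188/77).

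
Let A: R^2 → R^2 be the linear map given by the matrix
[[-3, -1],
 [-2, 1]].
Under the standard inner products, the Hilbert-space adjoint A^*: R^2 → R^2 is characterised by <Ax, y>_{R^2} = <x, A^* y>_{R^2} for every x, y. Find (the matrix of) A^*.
A^* = A^T =
[[-3, -2],
 [-1, 1]]

For real matrices with standard dot products, the defining identity <Ax, y> = <x, A^* y> gives (Ax)^T y = x^T (A^*) y, i.e. x^T A^T y = x^T (A^*) y. Since this holds for all x, y, we must have A^* = A^T. Therefore
A^* =
[[-3, -2],
 [-1, 1]].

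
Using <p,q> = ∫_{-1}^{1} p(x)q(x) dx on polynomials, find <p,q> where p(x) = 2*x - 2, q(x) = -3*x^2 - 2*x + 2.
<p,q> = -20/3

Expand the product: p(x)·q(x) = -6*x^3 + 2*x^2 + 8*x - 4.
∫_{-1}^{1} of each monomial x^k gives [2/(k+1) if k even, 0 if k odd]. Integrating term-by-term (or equivalently evaluating the antiderivative F(x) = -3*x^4/2 + 2*x^3/3 + 4*x^2 - 4*x at the endpoints):
  F(1) − F(−1) = -5/6 − (35/6) = -20/3.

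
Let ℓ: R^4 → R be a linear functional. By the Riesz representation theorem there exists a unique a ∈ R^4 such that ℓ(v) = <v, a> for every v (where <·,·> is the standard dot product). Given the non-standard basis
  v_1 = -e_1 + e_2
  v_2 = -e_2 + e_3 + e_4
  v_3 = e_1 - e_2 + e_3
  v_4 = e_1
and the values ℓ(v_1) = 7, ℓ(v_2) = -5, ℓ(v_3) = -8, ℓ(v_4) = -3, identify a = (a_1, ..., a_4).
a = (-3, 4, -1, 0)

Write a = (a_1, ..., a_4) in the standard basis. For each basis vector v_i, ℓ(v_i) = <v_i, a> is a linear equation in the a_j's. Collect the n equations into a matrix system V a = ℓ, where row i of V is v_i (expressed in the standard basis). Since V is invertible (lower-triangular with 1s on the diagonal, up to permutation), solve by back-substitution:
  V =
[[-1, 1, 0, 0],
 [0, -1, 1, 1],
 [1, -1, 1, 0],
 [1, 0, 0, 0]]
  V a = (7, -5, -8, -3)
Solving gives a = (-3, 4, -1, 0).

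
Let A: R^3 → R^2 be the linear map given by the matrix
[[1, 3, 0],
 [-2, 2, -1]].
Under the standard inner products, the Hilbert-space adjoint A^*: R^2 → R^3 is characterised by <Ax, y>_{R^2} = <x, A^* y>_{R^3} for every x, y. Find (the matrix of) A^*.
A^* = A^T =
[[1, -2],
 [3, 2],
 [0, -1]]

For real matrices with standard dot products, the defining identity <Ax, y> = <x, A^* y> gives (Ax)^T y = x^T (A^*) y, i.e. x^T A^T y = x^T (A^*) y. Since this holds for all x, y, we must have A^* = A^T. Therefore
A^* =
[[1, -2],
 [3, 2],
 [0, -1]].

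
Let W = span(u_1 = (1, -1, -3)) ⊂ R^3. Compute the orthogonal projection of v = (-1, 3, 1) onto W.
proj_W(v) = (-7/11, 7/11, 21/11)

Set up U = [u_1 | ... | u_1] ∈ R^(3×1). The projector onto W = col(U) is P = U (U^T U)^(-1) U^T.
Compute U^T U =
  [11],
and U^T v = (-7).
Solve U^T U · c = U^T v for the coefficients: c = (-7/11). The projection is proj_W(v) = U c.
Check: (v - proj_W(v)) · u_1 = 0  (should be 0).
Result: proj_W(v) = (-7/11, 7/11, 21/11).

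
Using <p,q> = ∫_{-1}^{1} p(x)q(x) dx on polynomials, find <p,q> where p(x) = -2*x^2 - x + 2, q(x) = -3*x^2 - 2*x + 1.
<p,q> = 12/5

Expand the product: p(x)·q(x) = 6*x^4 + 7*x^3 - 6*x^2 - 5*x + 2.
∫_{-1}^{1} of each monomial x^k gives [2/(k+1) if k even, 0 if k odd]. Integrating term-by-term (or equivalently evaluating the antiderivative F(x) = 6*x^5/5 + 7*x^4/4 - 2*x^3 - 5*x^2/2 + 2*x at the endpoints):
  F(1) − F(−1) = 9/20 − (-39/20) = 12/5.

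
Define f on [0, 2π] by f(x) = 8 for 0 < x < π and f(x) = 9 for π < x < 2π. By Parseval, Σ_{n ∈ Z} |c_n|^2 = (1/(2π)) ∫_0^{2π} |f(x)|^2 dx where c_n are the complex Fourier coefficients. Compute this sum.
Σ |c_n|^2 = 145/2

Parseval equates the L^2 energy of f (normalised by 1/(2π)) with the ℓ^2 sum of its Fourier coefficients: (1/(2π)) ∫_0^{2π} |f|^2 = Σ |c_n|^2.
Compute the left side: (1/(2π)) [∫_0^π 8^2 dx + ∫_π^{2π} 9^2 dx] = (1/(2π)) · (64π + 81π) = (64 + 81)/2 = 145/2.
So Σ_{n ∈ Z} |c_n|^2 = 145/2.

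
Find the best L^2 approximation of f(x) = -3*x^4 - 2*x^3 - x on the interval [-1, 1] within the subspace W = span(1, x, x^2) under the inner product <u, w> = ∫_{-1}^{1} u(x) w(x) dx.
g(x) = -18*x^2/7 - 11*x/5 + 9/35

The best approximation g ∈ W is the orthogonal projection of f onto W. Writing g = a_0 + a_1 x + a_2 x^2, the coefficients solve the normal equations G · a = b where
  G_{ij} = <φ_i, φ_j> and b_i = <f, φ_i>, with φ_0 = 1, φ_1 = x, φ_2 = x^2.
G =
  [2, 0, 2/3]
  [0, 2/3, 0]
  [2/3, 0, 2/5],
b = (-6/5, -22/15, -6/7).
Solving gives a_0 = 9/35, a_1 = -11/5, a_2 = -18/7, so
  g(x) = -18*x^2/7 - 11*x/5 + 9/35.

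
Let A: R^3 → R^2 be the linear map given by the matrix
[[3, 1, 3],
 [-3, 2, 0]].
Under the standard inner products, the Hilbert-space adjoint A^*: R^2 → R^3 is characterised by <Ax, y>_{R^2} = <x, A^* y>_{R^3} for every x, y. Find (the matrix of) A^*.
A^* = A^T =
[[3, -3],
 [1, 2],
 [3, 0]]

For real matrices with standard dot products, the defining identity <Ax, y> = <x, A^* y> gives (Ax)^T y = x^T (A^*) y, i.e. x^T A^T y = x^T (A^*) y. Since this holds for all x, y, we must have A^* = A^T. Therefore
A^* =
[[3, -3],
 [1, 2],
 [3, 0]].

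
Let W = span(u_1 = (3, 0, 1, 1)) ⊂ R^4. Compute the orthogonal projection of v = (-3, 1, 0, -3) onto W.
proj_W(v) = (-36/11, 0, -12/11, -12/11)

Set up U = [u_1 | ... | u_1] ∈ R^(4×1). The projector onto W = col(U) is P = U (U^T U)^(-1) U^T.
Compute U^T U =
  [11],
and U^T v = (-12).
Solve U^T U · c = U^T v for the coefficients: c = (-12/11). The projection is proj_W(v) = U c.
Check: (v - proj_W(v)) · u_1 = 0  (should be 0).
Result: proj_W(v) = (-36/11, 0, -12/11, -12/11).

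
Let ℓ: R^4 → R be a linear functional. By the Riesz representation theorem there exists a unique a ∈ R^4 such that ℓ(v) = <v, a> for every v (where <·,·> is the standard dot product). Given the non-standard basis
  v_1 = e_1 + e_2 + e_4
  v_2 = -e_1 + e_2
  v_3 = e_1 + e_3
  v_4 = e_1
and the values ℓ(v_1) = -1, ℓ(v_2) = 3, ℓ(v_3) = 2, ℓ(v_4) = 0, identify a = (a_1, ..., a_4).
a = (0, 3, 2, -4)

Write a = (a_1, ..., a_4) in the standard basis. For each basis vector v_i, ℓ(v_i) = <v_i, a> is a linear equation in the a_j's. Collect the n equations into a matrix system V a = ℓ, where row i of V is v_i (expressed in the standard basis). Since V is invertible (lower-triangular with 1s on the diagonal, up to permutation), solve by back-substitution:
  V =
[[1, 1, 0, 1],
 [-1, 1, 0, 0],
 [1, 0, 1, 0],
 [1, 0, 0, 0]]
  V a = (-1, 3, 2, 0)
Solving gives a = (0, 3, 2, -4).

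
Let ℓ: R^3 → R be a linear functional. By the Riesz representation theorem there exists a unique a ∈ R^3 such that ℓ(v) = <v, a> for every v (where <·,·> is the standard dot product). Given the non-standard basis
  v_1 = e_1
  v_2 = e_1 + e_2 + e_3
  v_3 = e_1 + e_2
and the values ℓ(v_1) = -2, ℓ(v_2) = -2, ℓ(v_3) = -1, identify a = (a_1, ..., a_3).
a = (-2, 1, -1)

Write a = (a_1, ..., a_3) in the standard basis. For each basis vector v_i, ℓ(v_i) = <v_i, a> is a linear equation in the a_j's. Collect the n equations into a matrix system V a = ℓ, where row i of V is v_i (expressed in the standard basis). Since V is invertible (lower-triangular with 1s on the diagonal, up to permutation), solve by back-substitution:
  V =
[[1, 0, 0],
 [1, 1, 1],
 [1, 1, 0]]
  V a = (-2, -2, -1)
Solving gives a = (-2, 1, -1).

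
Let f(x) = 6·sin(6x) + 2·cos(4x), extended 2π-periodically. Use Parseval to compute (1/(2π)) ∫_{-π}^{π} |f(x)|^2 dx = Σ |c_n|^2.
Σ |c_n|^2 = 20

Expand |f|^2 and use orthogonality of {sin(nx), cos(mx)} on [-π, π]:
  ∫_{-π}^{π} sin(nx)^2 dx = π, ∫ cos(mx)^2 dx = π, and cross terms integrate to 0.
So ∫_{-π}^{π} f(x)^2 dx = 6^2 · π + 2^2 · π = (36 + 4)π.
Divide by 2π: (36 + 4)/2 = 20.
By Parseval, this equals Σ |c_n|^2.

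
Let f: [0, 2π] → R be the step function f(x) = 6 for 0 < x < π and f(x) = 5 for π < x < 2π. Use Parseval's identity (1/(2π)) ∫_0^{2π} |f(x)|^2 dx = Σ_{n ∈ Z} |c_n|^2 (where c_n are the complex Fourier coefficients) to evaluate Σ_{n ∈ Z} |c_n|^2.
Σ |c_n|^2 = 61/2

Parseval equates the L^2 energy of f (normalised by 1/(2π)) with the ℓ^2 sum of its Fourier coefficients: (1/(2π)) ∫_0^{2π} |f|^2 = Σ |c_n|^2.
Compute the left side: (1/(2π)) [∫_0^π 6^2 dx + ∫_π^{2π} 5^2 dx] = (1/(2π)) · (36π + 25π) = (36 + 25)/2 = 61/2.
So Σ_{n ∈ Z} |c_n|^2 = 61/2.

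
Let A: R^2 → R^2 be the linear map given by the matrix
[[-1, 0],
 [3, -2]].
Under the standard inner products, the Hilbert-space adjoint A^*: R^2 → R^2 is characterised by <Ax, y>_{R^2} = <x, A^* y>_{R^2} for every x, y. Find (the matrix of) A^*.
A^* = A^T =
[[-1, 3],
 [0, -2]]

For real matrices with standard dot products, the defining identity <Ax, y> = <x, A^* y> gives (Ax)^T y = x^T (A^*) y, i.e. x^T A^T y = x^T (A^*) y. Since this holds for all x, y, we must have A^* = A^T. Therefore
A^* =
[[-1, 3],
 [0, -2]].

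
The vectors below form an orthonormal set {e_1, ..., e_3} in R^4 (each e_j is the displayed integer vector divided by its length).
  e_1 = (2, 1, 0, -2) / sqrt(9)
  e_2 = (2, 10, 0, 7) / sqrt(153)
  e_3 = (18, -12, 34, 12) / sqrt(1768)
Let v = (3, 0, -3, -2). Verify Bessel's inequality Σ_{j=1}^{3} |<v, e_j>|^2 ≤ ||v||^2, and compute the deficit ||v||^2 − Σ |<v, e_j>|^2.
Σ |<v, e_j>|^2 = 188/13; ||v||^2 = 22; deficit = 98/13

Write each e_j = u_j / sqrt(<u_j, u_j>) where u_j is the displayed integer vector. Then <v, e_j> = <v, u_j> / sqrt(<u_j, u_j>), so |<v, e_j>|^2 = <v, u_j>^2 / <u_j, u_j>.
Coefficients: <v, e_1> = 10/sqrt(9), <v, e_2> = -8/sqrt(153), <v, e_3> = -72/sqrt(1768).
Square and sum: Σ |<v, e_j>|^2 = 188/13.
Compute ||v||^2 = v·v = 22.
Deficit = 22 − 188/13 = 98/13 ≥ 0, confirming Bessel's inequality. (The deficit equals ||v − Σ <v,e_j> e_j||^2, the squared distance from v to span{e_j}.)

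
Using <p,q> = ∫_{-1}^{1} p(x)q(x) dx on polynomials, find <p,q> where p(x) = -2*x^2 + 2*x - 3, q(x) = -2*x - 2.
<p,q> = 12

Expand the product: p(x)·q(x) = 4*x^3 + 2*x + 6.
∫_{-1}^{1} of each monomial x^k gives [2/(k+1) if k even, 0 if k odd]. Integrating term-by-term (or equivalently evaluating the antiderivative F(x) = x^4 + x^2 + 6*x at the endpoints):
  F(1) − F(−1) = 8 − (-4) = 12.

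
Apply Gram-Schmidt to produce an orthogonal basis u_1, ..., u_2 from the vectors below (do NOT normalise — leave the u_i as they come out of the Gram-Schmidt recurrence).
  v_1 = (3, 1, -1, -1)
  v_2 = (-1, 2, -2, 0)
Orthogonal basis:
  u_1 = (3, 1, -1, -1)
  u_2 = (-5/4, 23/12, -23/12, 1/12)

Apply the Gram-Schmidt recurrence
  u_1 = v_1
  u_i = v_i − Σ_{j<i} ((v_i · u_j) / (u_j · u_j)) · u_j.

Step by step this gives:
  u_1 = (3, 1, -1, -1)
  u_2 = (-5/4, 23/12, -23/12, 1/12)

Orthogonality check:
  u_2 · u_1 = 0 (should be 0)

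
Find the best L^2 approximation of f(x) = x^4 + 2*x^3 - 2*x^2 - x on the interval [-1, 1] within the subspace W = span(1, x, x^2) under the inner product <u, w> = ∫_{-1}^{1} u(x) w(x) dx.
g(x) = -8*x^2/7 + x/5 - 3/35

The best approximation g ∈ W is the orthogonal projection of f onto W. Writing g = a_0 + a_1 x + a_2 x^2, the coefficients solve the normal equations G · a = b where
  G_{ij} = <φ_i, φ_j> and b_i = <f, φ_i>, with φ_0 = 1, φ_1 = x, φ_2 = x^2.
G =
  [2, 0, 2/3]
  [0, 2/3, 0]
  [2/3, 0, 2/5],
b = (-14/15, 2/15, -18/35).
Solving gives a_0 = -3/35, a_1 = 1/5, a_2 = -8/7, so
  g(x) = -8*x^2/7 + x/5 - 3/35.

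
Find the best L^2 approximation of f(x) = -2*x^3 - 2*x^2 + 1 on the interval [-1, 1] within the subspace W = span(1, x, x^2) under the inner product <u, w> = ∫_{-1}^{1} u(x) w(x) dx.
g(x) = -2*x^2 - 6*x/5 + 1

The best approximation g ∈ W is the orthogonal projection of f onto W. Writing g = a_0 + a_1 x + a_2 x^2, the coefficients solve the normal equations G · a = b where
  G_{ij} = <φ_i, φ_j> and b_i = <f, φ_i>, with φ_0 = 1, φ_1 = x, φ_2 = x^2.
G =
  [2, 0, 2/3]
  [0, 2/3, 0]
  [2/3, 0, 2/5],
b = (2/3, -4/5, -2/15).
Solving gives a_0 = 1, a_1 = -6/5, a_2 = -2, so
  g(x) = -2*x^2 - 6*x/5 + 1.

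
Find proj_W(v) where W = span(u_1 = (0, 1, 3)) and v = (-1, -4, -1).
proj_W(v) = (0, -7/10, -21/10)

Set up U = [u_1 | ... | u_1] ∈ R^(3×1). The projector onto W = col(U) is P = U (U^T U)^(-1) U^T.
Compute U^T U =
  [10],
and U^T v = (-7).
Solve U^T U · c = U^T v for the coefficients: c = (-7/10). The projection is proj_W(v) = U c.
Check: (v - proj_W(v)) · u_1 = 0  (should be 0).
Result: proj_W(v) = (0, -7/10, -21/10).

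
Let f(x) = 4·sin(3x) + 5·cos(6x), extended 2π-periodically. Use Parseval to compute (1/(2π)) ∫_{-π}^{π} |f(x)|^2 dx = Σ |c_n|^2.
Σ |c_n|^2 = 41/2

Expand |f|^2 and use orthogonality of {sin(nx), cos(mx)} on [-π, π]:
  ∫_{-π}^{π} sin(nx)^2 dx = π, ∫ cos(mx)^2 dx = π, and cross terms integrate to 0.
So ∫_{-π}^{π} f(x)^2 dx = 4^2 · π + 5^2 · π = (16 + 25)π.
Divide by 2π: (16 + 25)/2 = 41/2.
By Parseval, this equals Σ |c_n|^2.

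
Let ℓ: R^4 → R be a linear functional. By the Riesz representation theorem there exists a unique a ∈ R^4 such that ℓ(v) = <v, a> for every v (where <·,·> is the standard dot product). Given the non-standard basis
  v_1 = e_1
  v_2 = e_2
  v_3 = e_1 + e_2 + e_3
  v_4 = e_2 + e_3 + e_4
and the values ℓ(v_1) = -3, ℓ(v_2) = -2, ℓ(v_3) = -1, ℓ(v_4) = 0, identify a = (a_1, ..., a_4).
a = (-3, -2, 4, -2)

Write a = (a_1, ..., a_4) in the standard basis. For each basis vector v_i, ℓ(v_i) = <v_i, a> is a linear equation in the a_j's. Collect the n equations into a matrix system V a = ℓ, where row i of V is v_i (expressed in the standard basis). Since V is invertible (lower-triangular with 1s on the diagonal, up to permutation), solve by back-substitution:
  V =
[[1, 0, 0, 0],
 [0, 1, 0, 0],
 [1, 1, 1, 0],
 [0, 1, 1, 1]]
  V a = (-3, -2, -1, 0)
Solving gives a = (-3, -2, 4, -2).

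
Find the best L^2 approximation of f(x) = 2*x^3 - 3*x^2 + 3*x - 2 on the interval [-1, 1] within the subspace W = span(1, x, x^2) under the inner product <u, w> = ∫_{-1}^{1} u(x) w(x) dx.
g(x) = -3*x^2 + 21*x/5 - 2

The best approximation g ∈ W is the orthogonal projection of f onto W. Writing g = a_0 + a_1 x + a_2 x^2, the coefficients solve the normal equations G · a = b where
  G_{ij} = <φ_i, φ_j> and b_i = <f, φ_i>, with φ_0 = 1, φ_1 = x, φ_2 = x^2.
G =
  [2, 0, 2/3]
  [0, 2/3, 0]
  [2/3, 0, 2/5],
b = (-6, 14/5, -38/15).
Solving gives a_0 = -2, a_1 = 21/5, a_2 = -3, so
  g(x) = -3*x^2 + 21*x/5 - 2.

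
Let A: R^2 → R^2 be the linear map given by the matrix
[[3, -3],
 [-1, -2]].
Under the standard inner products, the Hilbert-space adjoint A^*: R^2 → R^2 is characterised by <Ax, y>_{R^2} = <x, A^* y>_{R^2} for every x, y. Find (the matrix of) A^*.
A^* = A^T =
[[3, -1],
 [-3, -2]]

For real matrices with standard dot products, the defining identity <Ax, y> = <x, A^* y> gives (Ax)^T y = x^T (A^*) y, i.e. x^T A^T y = x^T (A^*) y. Since this holds for all x, y, we must have A^* = A^T. Therefore
A^* =
[[3, -1],
 [-3, -2]].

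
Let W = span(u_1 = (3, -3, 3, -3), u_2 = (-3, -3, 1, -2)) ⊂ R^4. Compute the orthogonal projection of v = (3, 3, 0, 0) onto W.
proj_W(v) = (270/83, 162/83, -18/83, 90/83)

Set up U = [u_1 | ... | u_2] ∈ R^(4×2). The projector onto W = col(U) is P = U (U^T U)^(-1) U^T.
Compute U^T U =
  [36, 9]
  [9, 23],
and U^T v = (0, -18).
Solve U^T U · c = U^T v for the coefficients: c = (18/83, -72/83). The projection is proj_W(v) = U c.
Check: (v - proj_W(v)) · u_1 = 0  (should be 0).
Check: (v - proj_W(v)) · u_2 = 0  (should be 0).
Result: proj_W(v) = (270/83, 162/83, -18/83, 90/83).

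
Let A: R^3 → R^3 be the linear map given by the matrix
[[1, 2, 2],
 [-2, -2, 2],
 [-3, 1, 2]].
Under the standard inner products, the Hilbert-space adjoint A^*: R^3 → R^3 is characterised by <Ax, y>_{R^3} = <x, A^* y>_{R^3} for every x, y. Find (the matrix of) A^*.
A^* = A^T =
[[1, -2, -3],
 [2, -2, 1],
 [2, 2, 2]]

For real matrices with standard dot products, the defining identity <Ax, y> = <x, A^* y> gives (Ax)^T y = x^T (A^*) y, i.e. x^T A^T y = x^T (A^*) y. Since this holds for all x, y, we must have A^* = A^T. Therefore
A^* =
[[1, -2, -3],
 [2, -2, 1],
 [2, 2, 2]].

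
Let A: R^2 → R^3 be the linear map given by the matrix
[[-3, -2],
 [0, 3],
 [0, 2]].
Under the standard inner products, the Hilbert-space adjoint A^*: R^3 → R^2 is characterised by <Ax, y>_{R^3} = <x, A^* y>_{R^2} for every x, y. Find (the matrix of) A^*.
A^* = A^T =
[[-3, 0, 0],
 [-2, 3, 2]]

For real matrices with standard dot products, the defining identity <Ax, y> = <x, A^* y> gives (Ax)^T y = x^T (A^*) y, i.e. x^T A^T y = x^T (A^*) y. Since this holds for all x, y, we must have A^* = A^T. Therefore
A^* =
[[-3, 0, 0],
 [-2, 3, 2]].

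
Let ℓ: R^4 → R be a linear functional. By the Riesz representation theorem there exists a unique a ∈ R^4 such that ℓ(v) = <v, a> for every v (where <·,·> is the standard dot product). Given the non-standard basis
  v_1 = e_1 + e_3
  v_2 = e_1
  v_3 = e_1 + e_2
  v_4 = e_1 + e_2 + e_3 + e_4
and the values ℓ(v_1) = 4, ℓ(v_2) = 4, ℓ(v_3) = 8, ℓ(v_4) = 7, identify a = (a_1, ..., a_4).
a = (4, 4, 0, -1)

Write a = (a_1, ..., a_4) in the standard basis. For each basis vector v_i, ℓ(v_i) = <v_i, a> is a linear equation in the a_j's. Collect the n equations into a matrix system V a = ℓ, where row i of V is v_i (expressed in the standard basis). Since V is invertible (lower-triangular with 1s on the diagonal, up to permutation), solve by back-substitution:
  V =
[[1, 0, 1, 0],
 [1, 0, 0, 0],
 [1, 1, 0, 0],
 [1, 1, 1, 1]]
  V a = (4, 4, 8, 7)
Solving gives a = (4, 4, 0, -1).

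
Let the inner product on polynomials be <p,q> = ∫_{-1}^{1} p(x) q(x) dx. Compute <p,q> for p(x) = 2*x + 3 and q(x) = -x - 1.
<p,q> = -22/3

Expand the product: p(x)·q(x) = -2*x^2 - 5*x - 3.
∫_{-1}^{1} of each monomial x^k gives [2/(k+1) if k even, 0 if k odd]. Integrating term-by-term (or equivalently evaluating the antiderivative F(x) = -2*x^3/3 - 5*x^2/2 - 3*x at the endpoints):
  F(1) − F(−1) = -37/6 − (7/6) = -22/3.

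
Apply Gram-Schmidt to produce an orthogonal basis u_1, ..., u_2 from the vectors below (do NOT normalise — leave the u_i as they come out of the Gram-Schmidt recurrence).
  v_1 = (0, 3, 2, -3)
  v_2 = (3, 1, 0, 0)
Orthogonal basis:
  u_1 = (0, 3, 2, -3)
  u_2 = (3, 13/22, -3/11, 9/22)

Apply the Gram-Schmidt recurrence
  u_1 = v_1
  u_i = v_i − Σ_{j<i} ((v_i · u_j) / (u_j · u_j)) · u_j.

Step by step this gives:
  u_1 = (0, 3, 2, -3)
  u_2 = (3, 13/22, -3/11, 9/22)

Orthogonality check:
  u_2 · u_1 = 0 (should be 0)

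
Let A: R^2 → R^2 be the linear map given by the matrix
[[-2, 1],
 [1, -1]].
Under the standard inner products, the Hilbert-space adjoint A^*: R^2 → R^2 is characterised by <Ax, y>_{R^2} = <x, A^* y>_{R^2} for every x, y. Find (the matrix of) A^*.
A^* = A^T =
[[-2, 1],
 [1, -1]]

For real matrices with standard dot products, the defining identity <Ax, y> = <x, A^* y> gives (Ax)^T y = x^T (A^*) y, i.e. x^T A^T y = x^T (A^*) y. Since this holds for all x, y, we must have A^* = A^T. Therefore
A^* =
[[-2, 1],
 [1, -1]].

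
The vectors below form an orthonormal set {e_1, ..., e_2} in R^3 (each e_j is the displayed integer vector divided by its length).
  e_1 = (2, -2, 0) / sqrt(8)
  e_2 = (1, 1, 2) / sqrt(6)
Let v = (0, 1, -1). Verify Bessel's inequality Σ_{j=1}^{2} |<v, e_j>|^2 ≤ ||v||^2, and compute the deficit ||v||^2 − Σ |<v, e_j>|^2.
Σ |<v, e_j>|^2 = 2/3; ||v||^2 = 2; deficit = 4/3

Write each e_j = u_j / sqrt(<u_j, u_j>) where u_j is the displayed integer vector. Then <v, e_j> = <v, u_j> / sqrt(<u_j, u_j>), so |<v, e_j>|^2 = <v, u_j>^2 / <u_j, u_j>.
Coefficients: <v, e_1> = -2/sqrt(8), <v, e_2> = -1/sqrt(6).
Square and sum: Σ |<v, e_j>|^2 = 2/3.
Compute ||v||^2 = v·v = 2.
Deficit = 2 − 2/3 = 4/3 ≥ 0, confirming Bessel's inequality. (The deficit equals ||v − Σ <v,e_j> e_j||^2, the squared distance from v to span{e_j}.)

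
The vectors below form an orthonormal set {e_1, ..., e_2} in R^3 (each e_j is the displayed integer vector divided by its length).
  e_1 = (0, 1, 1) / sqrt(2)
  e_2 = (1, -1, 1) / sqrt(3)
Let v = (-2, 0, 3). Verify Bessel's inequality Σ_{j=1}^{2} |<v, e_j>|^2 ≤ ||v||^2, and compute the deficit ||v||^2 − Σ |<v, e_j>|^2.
Σ |<v, e_j>|^2 = 29/6; ||v||^2 = 13; deficit = 49/6

Write each e_j = u_j / sqrt(<u_j, u_j>) where u_j is the displayed integer vector. Then <v, e_j> = <v, u_j> / sqrt(<u_j, u_j>), so |<v, e_j>|^2 = <v, u_j>^2 / <u_j, u_j>.
Coefficients: <v, e_1> = 3/sqrt(2), <v, e_2> = 1/sqrt(3).
Square and sum: Σ |<v, e_j>|^2 = 29/6.
Compute ||v||^2 = v·v = 13.
Deficit = 13 − 29/6 = 49/6 ≥ 0, confirming Bessel's inequality. (The deficit equals ||v − Σ <v,e_j> e_j||^2, the squared distance from v to span{e_j}.)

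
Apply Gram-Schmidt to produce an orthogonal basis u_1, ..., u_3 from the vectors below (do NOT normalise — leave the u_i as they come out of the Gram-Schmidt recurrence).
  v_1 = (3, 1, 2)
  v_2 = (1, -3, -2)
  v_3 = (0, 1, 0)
Orthogonal basis:
  u_1 = (3, 1, 2)
  u_2 = (13/7, -19/7, -10/7)
  u_3 = (8/45, 16/45, -4/9)

Apply the Gram-Schmidt recurrence
  u_1 = v_1
  u_i = v_i − Σ_{j<i} ((v_i · u_j) / (u_j · u_j)) · u_j.

Step by step this gives:
  u_1 = (3, 1, 2)
  u_2 = (13/7, -19/7, -10/7)
  u_3 = (8/45, 16/45, -4/9)

Orthogonality check:
  u_2 · u_1 = 0 (should be 0)
  u_3 · u_1 = 0 (should be 0)
  u_3 · u_2 = 0 (should be 0)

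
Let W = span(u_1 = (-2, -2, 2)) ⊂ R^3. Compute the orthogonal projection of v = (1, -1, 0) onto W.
proj_W(v) = (0, 0, 0)

Set up U = [u_1 | ... | u_1] ∈ R^(3×1). The projector onto W = col(U) is P = U (U^T U)^(-1) U^T.
Compute U^T U =
  [12],
and U^T v = (0).
Solve U^T U · c = U^T v for the coefficients: c = (0). The projection is proj_W(v) = U c.
Check: (v - proj_W(v)) · u_1 = 0  (should be 0).
Result: proj_W(v) = (0, 0, 0).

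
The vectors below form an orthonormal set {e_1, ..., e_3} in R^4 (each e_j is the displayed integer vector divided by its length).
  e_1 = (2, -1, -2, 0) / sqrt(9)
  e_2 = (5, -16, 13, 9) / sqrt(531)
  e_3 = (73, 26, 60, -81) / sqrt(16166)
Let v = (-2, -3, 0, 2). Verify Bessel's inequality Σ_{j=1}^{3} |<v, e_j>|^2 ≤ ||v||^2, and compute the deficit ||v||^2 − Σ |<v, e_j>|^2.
Σ |<v, e_j>|^2 = 2087/137; ||v||^2 = 17; deficit = 242/137

Write each e_j = u_j / sqrt(<u_j, u_j>) where u_j is the displayed integer vector. Then <v, e_j> = <v, u_j> / sqrt(<u_j, u_j>), so |<v, e_j>|^2 = <v, u_j>^2 / <u_j, u_j>.
Coefficients: <v, e_1> = -1/sqrt(9), <v, e_2> = 56/sqrt(531), <v, e_3> = -386/sqrt(16166).
Square and sum: Σ |<v, e_j>|^2 = 2087/137.
Compute ||v||^2 = v·v = 17.
Deficit = 17 − 2087/137 = 242/137 ≥ 0, confirming Bessel's inequality. (The deficit equals ||v − Σ <v,e_j> e_j||^2, the squared distance from v to span{e_j}.)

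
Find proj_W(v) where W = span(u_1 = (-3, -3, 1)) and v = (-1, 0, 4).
proj_W(v) = (-21/19, -21/19, 7/19)

Set up U = [u_1 | ... | u_1] ∈ R^(3×1). The projector onto W = col(U) is P = U (U^T U)^(-1) U^T.
Compute U^T U =
  [19],
and U^T v = (7).
Solve U^T U · c = U^T v for the coefficients: c = (7/19). The projection is proj_W(v) = U c.
Check: (v - proj_W(v)) · u_1 = 0  (should be 0).
Result: proj_W(v) = (-21/19, -21/19, 7/19).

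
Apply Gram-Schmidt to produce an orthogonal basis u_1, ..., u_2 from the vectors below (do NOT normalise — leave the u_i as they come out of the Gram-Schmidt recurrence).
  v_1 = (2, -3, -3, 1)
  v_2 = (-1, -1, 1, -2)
Orthogonal basis:
  u_1 = (2, -3, -3, 1)
  u_2 = (-15/23, -35/23, 11/23, -42/23)

Apply the Gram-Schmidt recurrence
  u_1 = v_1
  u_i = v_i − Σ_{j<i} ((v_i · u_j) / (u_j · u_j)) · u_j.

Step by step this gives:
  u_1 = (2, -3, -3, 1)
  u_2 = (-15/23, -35/23, 11/23, -42/23)

Orthogonality check:
  u_2 · u_1 = 0 (should be 0)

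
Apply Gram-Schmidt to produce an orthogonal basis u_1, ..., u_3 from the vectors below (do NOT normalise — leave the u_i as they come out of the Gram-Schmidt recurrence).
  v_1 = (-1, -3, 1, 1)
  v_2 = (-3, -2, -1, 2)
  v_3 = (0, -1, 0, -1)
Orthogonal basis:
  u_1 = (-1, -3, 1, 1)
  u_2 = (-13/6, 1/2, -11/6, 7/6)
  u_3 = (-6/29, -12/29, -14/29, -28/29)

Apply the Gram-Schmidt recurrence
  u_1 = v_1
  u_i = v_i − Σ_{j<i} ((v_i · u_j) / (u_j · u_j)) · u_j.

Step by step this gives:
  u_1 = (-1, -3, 1, 1)
  u_2 = (-13/6, 1/2, -11/6, 7/6)
  u_3 = (-6/29, -12/29, -14/29, -28/29)

Orthogonality check:
  u_2 · u_1 = 0 (should be 0)
  u_3 · u_1 = 0 (should be 0)
  u_3 · u_2 = 0 (should be 0)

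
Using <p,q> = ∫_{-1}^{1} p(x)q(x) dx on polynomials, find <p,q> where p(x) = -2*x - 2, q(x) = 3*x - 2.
<p,q> = 4

Expand the product: p(x)·q(x) = -6*x^2 - 2*x + 4.
∫_{-1}^{1} of each monomial x^k gives [2/(k+1) if k even, 0 if k odd]. Integrating term-by-term (or equivalently evaluating the antiderivative F(x) = -2*x^3 - x^2 + 4*x at the endpoints):
  F(1) − F(−1) = 1 − (-3) = 4.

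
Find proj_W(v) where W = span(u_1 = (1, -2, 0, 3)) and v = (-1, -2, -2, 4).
proj_W(v) = (15/14, -15/7, 0, 45/14)

Set up U = [u_1 | ... | u_1] ∈ R^(4×1). The projector onto W = col(U) is P = U (U^T U)^(-1) U^T.
Compute U^T U =
  [14],
and U^T v = (15).
Solve U^T U · c = U^T v for the coefficients: c = (15/14). The projection is proj_W(v) = U c.
Check: (v - proj_W(v)) · u_1 = 0  (should be 0).
Result: proj_W(v) = (15/14, -15/7, 0, 45/14).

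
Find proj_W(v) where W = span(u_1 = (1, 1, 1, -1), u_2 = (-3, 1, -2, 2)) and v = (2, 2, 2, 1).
proj_W(v) = (1, 5/3, 7/6, -7/6)

Set up U = [u_1 | ... | u_2] ∈ R^(4×2). The projector onto W = col(U) is P = U (U^T U)^(-1) U^T.
Compute U^T U =
  [4, -6]
  [-6, 18],
and U^T v = (5, -6).
Solve U^T U · c = U^T v for the coefficients: c = (3/2, 1/6). The projection is proj_W(v) = U c.
Check: (v - proj_W(v)) · u_1 = 0  (should be 0).
Check: (v - proj_W(v)) · u_2 = 0  (should be 0).
Result: proj_W(v) = (1, 5/3, 7/6, -7/6).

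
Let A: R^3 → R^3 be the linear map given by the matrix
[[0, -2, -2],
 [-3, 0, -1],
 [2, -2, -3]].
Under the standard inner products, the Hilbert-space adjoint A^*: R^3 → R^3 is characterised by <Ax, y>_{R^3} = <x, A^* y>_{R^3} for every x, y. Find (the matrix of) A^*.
A^* = A^T =
[[0, -3, 2],
 [-2, 0, -2],
 [-2, -1, -3]]

For real matrices with standard dot products, the defining identity <Ax, y> = <x, A^* y> gives (Ax)^T y = x^T (A^*) y, i.e. x^T A^T y = x^T (A^*) y. Since this holds for all x, y, we must have A^* = A^T. Therefore
A^* =
[[0, -3, 2],
 [-2, 0, -2],
 [-2, -1, -3]].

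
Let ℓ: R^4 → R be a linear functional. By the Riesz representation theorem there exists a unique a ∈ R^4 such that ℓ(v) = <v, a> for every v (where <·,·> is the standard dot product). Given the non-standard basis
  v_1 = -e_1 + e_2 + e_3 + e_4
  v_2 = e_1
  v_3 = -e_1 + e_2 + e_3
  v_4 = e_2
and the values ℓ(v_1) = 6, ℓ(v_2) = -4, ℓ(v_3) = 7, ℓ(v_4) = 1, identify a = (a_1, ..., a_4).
a = (-4, 1, 2, -1)

Write a = (a_1, ..., a_4) in the standard basis. For each basis vector v_i, ℓ(v_i) = <v_i, a> is a linear equation in the a_j's. Collect the n equations into a matrix system V a = ℓ, where row i of V is v_i (expressed in the standard basis). Since V is invertible (lower-triangular with 1s on the diagonal, up to permutation), solve by back-substitution:
  V =
[[-1, 1, 1, 1],
 [1, 0, 0, 0],
 [-1, 1, 1, 0],
 [0, 1, 0, 0]]
  V a = (6, -4, 7, 1)
Solving gives a = (-4, 1, 2, -1).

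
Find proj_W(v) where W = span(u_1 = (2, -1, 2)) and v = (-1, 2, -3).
proj_W(v) = (-20/9, 10/9, -20/9)

Set up U = [u_1 | ... | u_1] ∈ R^(3×1). The projector onto W = col(U) is P = U (U^T U)^(-1) U^T.
Compute U^T U =
  [9],
and U^T v = (-10).
Solve U^T U · c = U^T v for the coefficients: c = (-10/9). The projection is proj_W(v) = U c.
Check: (v - proj_W(v)) · u_1 = 0  (should be 0).
Result: proj_W(v) = (-20/9, 10/9, -20/9).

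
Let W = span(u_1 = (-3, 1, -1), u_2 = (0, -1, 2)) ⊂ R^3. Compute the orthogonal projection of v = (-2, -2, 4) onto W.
proj_W(v) = (-45/23, -40/23, 95/23)

Set up U = [u_1 | ... | u_2] ∈ R^(3×2). The projector onto W = col(U) is P = U (U^T U)^(-1) U^T.
Compute U^T U =
  [11, -3]
  [-3, 5],
and U^T v = (0, 10).
Solve U^T U · c = U^T v for the coefficients: c = (15/23, 55/23). The projection is proj_W(v) = U c.
Check: (v - proj_W(v)) · u_1 = 0  (should be 0).
Check: (v - proj_W(v)) · u_2 = 0  (should be 0).
Result: proj_W(v) = (-45/23, -40/23, 95/23).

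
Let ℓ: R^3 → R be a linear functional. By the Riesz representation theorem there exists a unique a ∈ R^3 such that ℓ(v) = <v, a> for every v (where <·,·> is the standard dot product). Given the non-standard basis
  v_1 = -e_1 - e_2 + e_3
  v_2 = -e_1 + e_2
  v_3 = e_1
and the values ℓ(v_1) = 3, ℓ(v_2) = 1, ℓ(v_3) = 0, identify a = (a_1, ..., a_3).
a = (0, 1, 4)

Write a = (a_1, ..., a_3) in the standard basis. For each basis vector v_i, ℓ(v_i) = <v_i, a> is a linear equation in the a_j's. Collect the n equations into a matrix system V a = ℓ, where row i of V is v_i (expressed in the standard basis). Since V is invertible (lower-triangular with 1s on the diagonal, up to permutation), solve by back-substitution:
  V =
[[-1, -1, 1],
 [-1, 1, 0],
 [1, 0, 0]]
  V a = (3, 1, 0)
Solving gives a = (0, 1, 4).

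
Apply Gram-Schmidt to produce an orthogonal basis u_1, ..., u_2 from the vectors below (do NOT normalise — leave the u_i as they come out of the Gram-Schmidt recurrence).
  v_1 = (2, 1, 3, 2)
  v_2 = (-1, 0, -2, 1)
Orthogonal basis:
  u_1 = (2, 1, 3, 2)
  u_2 = (-1/3, 1/3, -1, 5/3)

Apply the Gram-Schmidt recurrence
  u_1 = v_1
  u_i = v_i − Σ_{j<i} ((v_i · u_j) / (u_j · u_j)) · u_j.

Step by step this gives:
  u_1 = (2, 1, 3, 2)
  u_2 = (-1/3, 1/3, -1, 5/3)

Orthogonality check:
  u_2 · u_1 = 0 (should be 0)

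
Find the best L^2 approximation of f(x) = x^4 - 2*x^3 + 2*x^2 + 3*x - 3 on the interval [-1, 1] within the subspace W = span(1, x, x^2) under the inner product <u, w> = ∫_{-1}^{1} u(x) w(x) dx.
g(x) = 20*x^2/7 + 9*x/5 - 108/35

The best approximation g ∈ W is the orthogonal projection of f onto W. Writing g = a_0 + a_1 x + a_2 x^2, the coefficients solve the normal equations G · a = b where
  G_{ij} = <φ_i, φ_j> and b_i = <f, φ_i>, with φ_0 = 1, φ_1 = x, φ_2 = x^2.
G =
  [2, 0, 2/3]
  [0, 2/3, 0]
  [2/3, 0, 2/5],
b = (-64/15, 6/5, -32/35).
Solving gives a_0 = -108/35, a_1 = 9/5, a_2 = 20/7, so
  g(x) = 20*x^2/7 + 9*x/5 - 108/35.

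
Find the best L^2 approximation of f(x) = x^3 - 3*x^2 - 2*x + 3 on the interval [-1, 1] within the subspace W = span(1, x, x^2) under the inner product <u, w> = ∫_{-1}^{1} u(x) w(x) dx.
g(x) = -3*x^2 - 7*x/5 + 3

The best approximation g ∈ W is the orthogonal projection of f onto W. Writing g = a_0 + a_1 x + a_2 x^2, the coefficients solve the normal equations G · a = b where
  G_{ij} = <φ_i, φ_j> and b_i = <f, φ_i>, with φ_0 = 1, φ_1 = x, φ_2 = x^2.
G =
  [2, 0, 2/3]
  [0, 2/3, 0]
  [2/3, 0, 2/5],
b = (4, -14/15, 4/5).
Solving gives a_0 = 3, a_1 = -7/5, a_2 = -3, so
  g(x) = -3*x^2 - 7*x/5 + 3.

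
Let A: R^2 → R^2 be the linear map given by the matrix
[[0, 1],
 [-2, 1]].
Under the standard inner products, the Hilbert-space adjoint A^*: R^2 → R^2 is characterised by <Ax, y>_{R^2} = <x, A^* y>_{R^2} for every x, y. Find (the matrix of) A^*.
A^* = A^T =
[[0, -2],
 [1, 1]]

For real matrices with standard dot products, the defining identity <Ax, y> = <x, A^* y> gives (Ax)^T y = x^T (A^*) y, i.e. x^T A^T y = x^T (A^*) y. Since this holds for all x, y, we must have A^* = A^T. Therefore
A^* =
[[0, -2],
 [1, 1]].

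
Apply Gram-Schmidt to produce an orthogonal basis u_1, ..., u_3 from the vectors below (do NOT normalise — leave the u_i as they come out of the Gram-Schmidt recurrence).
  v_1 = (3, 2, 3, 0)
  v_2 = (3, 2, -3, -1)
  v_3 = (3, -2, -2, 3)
Orthogonal basis:
  u_1 = (3, 2, 3, 0)
  u_2 = (27/11, 18/11, -39/11, -1)
  u_3 = (219/98, -123/49, -55/98, 165/49)

Apply the Gram-Schmidt recurrence
  u_1 = v_1
  u_i = v_i − Σ_{j<i} ((v_i · u_j) / (u_j · u_j)) · u_j.

Step by step this gives:
  u_1 = (3, 2, 3, 0)
  u_2 = (27/11, 18/11, -39/11, -1)
  u_3 = (219/98, -123/49, -55/98, 165/49)

Orthogonality check:
  u_2 · u_1 = 0 (should be 0)
  u_3 · u_1 = 0 (should be 0)
  u_3 · u_2 = 0 (should be 0)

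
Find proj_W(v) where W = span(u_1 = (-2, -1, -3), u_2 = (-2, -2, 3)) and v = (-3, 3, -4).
proj_W(v) = (-192/229, 27/229, -1026/229)

Set up U = [u_1 | ... | u_2] ∈ R^(3×2). The projector onto W = col(U) is P = U (U^T U)^(-1) U^T.
Compute U^T U =
  [14, -3]
  [-3, 17],
and U^T v = (15, -12).
Solve U^T U · c = U^T v for the coefficients: c = (219/229, -123/229). The projection is proj_W(v) = U c.
Check: (v - proj_W(v)) · u_1 = 0  (should be 0).
Check: (v - proj_W(v)) · u_2 = 0  (should be 0).
Result: proj_W(v) = (-192/229, 27/229, -1026/229).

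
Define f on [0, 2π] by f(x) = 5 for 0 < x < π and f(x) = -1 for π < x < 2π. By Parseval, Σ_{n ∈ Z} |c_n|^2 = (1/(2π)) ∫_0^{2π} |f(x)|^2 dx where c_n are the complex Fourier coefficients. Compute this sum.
Σ |c_n|^2 = 13

Parseval equates the L^2 energy of f (normalised by 1/(2π)) with the ℓ^2 sum of its Fourier coefficients: (1/(2π)) ∫_0^{2π} |f|^2 = Σ |c_n|^2.
Compute the left side: (1/(2π)) [∫_0^π 5^2 dx + ∫_π^{2π} (-1)^2 dx] = (1/(2π)) · (25π + 1π) = (25 + 1)/2 = 13.
So Σ_{n ∈ Z} |c_n|^2 = 13.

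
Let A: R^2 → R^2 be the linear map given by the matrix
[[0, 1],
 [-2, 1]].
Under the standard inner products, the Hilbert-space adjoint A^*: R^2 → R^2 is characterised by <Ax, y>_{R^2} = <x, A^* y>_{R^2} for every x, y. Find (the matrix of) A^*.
A^* = A^T =
[[0, -2],
 [1, 1]]

For real matrices with standard dot products, the defining identity <Ax, y> = <x, A^* y> gives (Ax)^T y = x^T (A^*) y, i.e. x^T A^T y = x^T (A^*) y. Since this holds for all x, y, we must have A^* = A^T. Therefore
A^* =
[[0, -2],
 [1, 1]].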